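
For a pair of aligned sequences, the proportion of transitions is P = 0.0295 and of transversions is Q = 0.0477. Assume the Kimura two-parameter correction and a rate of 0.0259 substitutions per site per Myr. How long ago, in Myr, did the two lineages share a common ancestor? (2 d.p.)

1.57

Under the Kimura two-parameter model, d = −½ ln(1 − 2P − Q) − ¼ ln(1 − 2Q).
1 − 2P − Q = 0.8933, giving −½ ln(0.8933) = 0.056416.
1 − 2Q = 0.9046, giving −¼ ln(0.9046) = 0.025066.
d = 0.056416 + 0.025066 = 0.081482.
Under a molecular clock d = 2μt, so t = d/(2μ) = 0.081482 / (2 × 0.0259) = 1.57 Myr.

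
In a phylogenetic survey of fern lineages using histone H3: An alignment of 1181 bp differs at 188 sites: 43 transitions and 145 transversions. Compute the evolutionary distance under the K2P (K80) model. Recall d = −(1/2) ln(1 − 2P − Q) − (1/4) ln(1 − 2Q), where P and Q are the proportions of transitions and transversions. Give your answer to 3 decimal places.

P = 43/1181 ≈ 0.03641 and Q = 145/1181 ≈ 0.122777.
Under the Kimura two-parameter model, d = −½ ln(1 − 2P − Q) − ¼ ln(1 − 2Q).
1 − 2P − Q = 0.804403, giving −½ ln(0.804403) = 0.108827.
1 − 2Q = 0.754446, giving −¼ ln(0.754446) = 0.070443.
d = 0.108827 + 0.070443 = 0.179270.

0.179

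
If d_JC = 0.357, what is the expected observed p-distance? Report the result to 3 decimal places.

0.284

p = (3/4)(1 − e^(−4d/3)) = 0.75 × (1 − e^(-0.476)) = 0.75 × (1 − 0.621263) = 0.284053.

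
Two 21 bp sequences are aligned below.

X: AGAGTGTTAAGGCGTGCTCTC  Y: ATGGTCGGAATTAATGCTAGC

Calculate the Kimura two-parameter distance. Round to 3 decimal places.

0.969

Of 21 sites, 2 differences are transitions and 9 are transversions, so P = 2/21 ≈ 0.095238 and Q = 9/21 ≈ 0.428571.
Under the Kimura two-parameter model, d = −½ ln(1 − 2P − Q) − ¼ ln(1 − 2Q).
1 − 2P − Q = 0.380953, giving −½ ln(0.380953) = 0.482540.
1 − 2Q = 0.142858, giving −¼ ln(0.142858) = 0.486476.
d = 0.482540 + 0.486476 = 0.969016.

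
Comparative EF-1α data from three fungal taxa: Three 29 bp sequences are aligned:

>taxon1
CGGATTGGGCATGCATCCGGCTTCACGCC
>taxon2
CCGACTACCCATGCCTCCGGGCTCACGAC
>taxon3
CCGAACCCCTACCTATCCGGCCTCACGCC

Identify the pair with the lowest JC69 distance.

taxon1 and taxon2

taxon1–taxon2: 9/29 differ, p = 0.310, d = 0.401.
taxon1–taxon3: 11/29 differ, p = 0.379, d = 0.529.
taxon2–taxon3: 10/29 differ, p = 0.345, d = 0.462.
The smallest distance is between taxon1 and taxon2.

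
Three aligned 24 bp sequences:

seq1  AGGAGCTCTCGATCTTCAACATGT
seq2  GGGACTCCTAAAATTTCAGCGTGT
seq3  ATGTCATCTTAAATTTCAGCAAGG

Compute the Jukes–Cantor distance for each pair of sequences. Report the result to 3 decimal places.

d(seq1,seq2) = 0.608, d(seq1,seq3) = 0.708, d(seq2,seq3) = 0.520

seq1–seq2: 10/24 sites differ → p ≈ 0.416667, d = −0.75 ln(1 − 0.555556) = 0.608198 ≈ 0.608.
seq1–seq3: 11/24 sites differ → p ≈ 0.458333, d = −0.75 ln(1 − 0.611111) = 0.708346 ≈ 0.708.
seq2–seq3: 9/24 sites differ → p = 0.375, d = −0.75 ln(1 − 0.5) = 0.519860 ≈ 0.520.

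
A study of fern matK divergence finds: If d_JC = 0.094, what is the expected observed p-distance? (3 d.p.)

0.088

p = (3/4)(1 − e^(−4d/3)) = 0.75 × (1 − e^(-0.125333)) = 0.75 × (1 − 0.882203) = 0.088348.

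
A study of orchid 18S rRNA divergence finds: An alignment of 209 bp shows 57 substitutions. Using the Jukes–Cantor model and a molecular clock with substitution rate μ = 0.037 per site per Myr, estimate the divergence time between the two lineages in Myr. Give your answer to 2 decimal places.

4.58

p = 57/209 ≈ 0.272727.
d = −(3/4) ln(1 − 4p/3) = −0.75 ln(1 − 0.363636) = −0.75 ln(0.636364)
  = −0.75 × (-0.451985) = 0.338989 substitutions/site.
Under a molecular clock d = 2μt, so t = d/(2μ) = 0.338989 / (2 × 0.037) = 4.58 Myr.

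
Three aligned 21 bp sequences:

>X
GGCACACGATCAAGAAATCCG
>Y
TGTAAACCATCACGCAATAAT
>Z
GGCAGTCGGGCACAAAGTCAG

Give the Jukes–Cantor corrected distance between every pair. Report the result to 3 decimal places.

d(X,Y) = 0.635, d(X,Z) = 0.532, d(Y,Z) = 1.076

X–Y: 9/21 sites differ → p ≈ 0.428571, d = −0.75 ln(1 − 0.571428) = 0.635472 ≈ 0.635.
X–Z: 8/21 sites differ → p ≈ 0.380952, d = −0.75 ln(1 − 0.507936) = 0.531860 ≈ 0.532.
Y–Z: 12/21 sites differ → p ≈ 0.571429, d = −0.75 ln(1 − 0.761905) = 1.076314 ≈ 1.076.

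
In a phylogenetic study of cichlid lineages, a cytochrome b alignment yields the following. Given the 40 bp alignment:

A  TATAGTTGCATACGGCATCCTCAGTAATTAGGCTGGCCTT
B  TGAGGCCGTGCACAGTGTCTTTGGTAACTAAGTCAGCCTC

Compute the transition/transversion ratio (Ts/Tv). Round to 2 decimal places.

19.00

Transitions are A↔G and C↔T; transversions are all other mismatches.
Transitions: 19. Transversions: 1.
R = 19/1 = 19.00.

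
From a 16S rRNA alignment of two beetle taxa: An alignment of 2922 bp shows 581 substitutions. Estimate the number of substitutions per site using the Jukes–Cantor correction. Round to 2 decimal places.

0.23

p = 581/2922 ≈ 0.198836.
d = −(3/4) ln(1 − 4p/3) = −0.75 ln(1 − 0.265115) = −0.75 ln(0.734885)
  = −0.75 × (-0.308041) = 0.231031 substitutions/site.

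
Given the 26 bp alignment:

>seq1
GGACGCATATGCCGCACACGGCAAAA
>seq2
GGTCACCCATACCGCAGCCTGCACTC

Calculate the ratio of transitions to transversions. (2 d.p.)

0.38

Transitions are A↔G and C↔T; transversions are all other mismatches.
Transitions: 3. Transversions: 8.
R = 3/8 = 0.375 ≈ 0.38 (to 2 d.p.).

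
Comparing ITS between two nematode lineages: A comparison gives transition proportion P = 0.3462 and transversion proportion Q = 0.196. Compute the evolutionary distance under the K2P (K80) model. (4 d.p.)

1.2208

Under the Kimura two-parameter model, d = −½ ln(1 − 2P − Q) − ¼ ln(1 − 2Q).
1 − 2P − Q = 0.1116, giving −½ ln(0.1116) = 1.096417.
1 − 2Q = 0.608, giving −¼ ln(0.608) = 0.124395.
d = 1.096417 + 0.124395 = 1.220812.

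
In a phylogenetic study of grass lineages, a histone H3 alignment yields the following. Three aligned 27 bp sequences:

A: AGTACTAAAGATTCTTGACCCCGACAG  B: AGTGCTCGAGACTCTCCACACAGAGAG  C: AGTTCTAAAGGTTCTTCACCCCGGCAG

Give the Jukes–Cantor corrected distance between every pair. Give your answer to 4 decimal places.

A–B: 9/27 sites differ → p ≈ 0.333333, d = −0.75 ln(1 − 0.444444) = 0.440839 ≈ 0.4408.
A–C: 4/27 sites differ → p ≈ 0.148148, d = −0.75 ln(1 − 0.197531) = 0.165047 ≈ 0.1650.
B–C: 10/27 sites differ → p ≈ 0.37037, d = −0.75 ln(1 − 0.493827) = 0.510658 ≈ 0.5107.

d(A,B) = 0.4408, d(A,C) = 0.1650, d(B,C) = 0.5107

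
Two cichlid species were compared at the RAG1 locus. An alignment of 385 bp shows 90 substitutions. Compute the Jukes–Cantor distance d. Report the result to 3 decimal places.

0.280

p = 90/385 ≈ 0.233766.
d = −(3/4) ln(1 − 4p/3) = −0.75 ln(1 − 0.311688) = −0.75 ln(0.688312)
  = −0.75 × (-0.373513) = 0.280135 substitutions/site.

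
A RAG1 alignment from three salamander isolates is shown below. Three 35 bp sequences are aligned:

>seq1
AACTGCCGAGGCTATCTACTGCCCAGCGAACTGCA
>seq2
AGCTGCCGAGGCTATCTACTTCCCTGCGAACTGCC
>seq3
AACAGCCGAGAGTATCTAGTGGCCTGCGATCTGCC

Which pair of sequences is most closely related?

seq1–seq2: 4/35 differ, p = 0.114, d = 0.124.
seq1–seq3: 8/35 differ, p = 0.229, d = 0.273.
seq2–seq3: 8/35 differ, p = 0.229, d = 0.273.
The smallest distance is between seq1 and seq2.

seq1 and seq2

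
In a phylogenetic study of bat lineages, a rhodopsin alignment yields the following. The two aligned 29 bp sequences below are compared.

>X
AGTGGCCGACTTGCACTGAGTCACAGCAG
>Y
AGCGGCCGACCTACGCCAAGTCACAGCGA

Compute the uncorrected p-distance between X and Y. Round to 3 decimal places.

The sequences differ at 8 of 29 positions (sites 3, 11, 13, 15, 17, 18, 28, 29).
p = 8/29 = 0.275862… ≈ 0.276 (to 3 d.p.).

0.276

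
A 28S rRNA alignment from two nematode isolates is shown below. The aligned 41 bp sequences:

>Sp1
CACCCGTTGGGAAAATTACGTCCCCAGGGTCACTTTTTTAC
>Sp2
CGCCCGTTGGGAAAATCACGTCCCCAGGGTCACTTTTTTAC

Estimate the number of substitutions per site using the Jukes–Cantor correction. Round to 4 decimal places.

The sequences differ at 2 of 41 sites (2, 17), so p = 2/41 ≈ 0.04878.
d = −(3/4) ln(1 − 4p/3) = −0.75 ln(1 − 0.06504) = −0.75 ln(0.93496)
  = −0.75 × (-0.067252) = 0.050439 substitutions/site.

0.0504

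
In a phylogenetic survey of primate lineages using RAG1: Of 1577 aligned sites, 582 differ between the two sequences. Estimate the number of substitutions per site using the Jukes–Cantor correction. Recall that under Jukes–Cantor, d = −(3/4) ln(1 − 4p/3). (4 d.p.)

0.5081

p = 582/1577 ≈ 0.369055.
d = −(3/4) ln(1 − 4p/3) = −0.75 ln(1 − 0.492073) = −0.75 ln(0.507927)
  = −0.75 × (-0.677418) = 0.508064 substitutions/site.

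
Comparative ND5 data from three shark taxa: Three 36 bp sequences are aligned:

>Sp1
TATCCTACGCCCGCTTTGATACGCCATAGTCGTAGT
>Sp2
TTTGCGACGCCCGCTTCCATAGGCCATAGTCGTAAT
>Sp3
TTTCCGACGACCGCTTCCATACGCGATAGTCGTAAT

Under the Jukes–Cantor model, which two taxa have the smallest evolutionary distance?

Sp1–Sp2: 7/36 differ, p = 0.194, d = 0.225.
Sp1–Sp3: 7/36 differ, p = 0.194, d = 0.225.
Sp2–Sp3: 4/36 differ, p = 0.111, d = 0.120.
The smallest distance is between Sp2 and Sp3.

Sp2 and Sp3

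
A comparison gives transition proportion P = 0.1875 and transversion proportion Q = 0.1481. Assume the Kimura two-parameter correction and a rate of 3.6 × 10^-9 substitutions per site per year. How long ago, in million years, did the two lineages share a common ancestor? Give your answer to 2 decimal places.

Under the Kimura two-parameter model, d = −½ ln(1 − 2P − Q) − ¼ ln(1 − 2Q).
1 − 2P − Q = 0.4769, giving −½ ln(0.4769) = 0.370224.
1 − 2Q = 0.7038, giving −¼ ln(0.7038) = 0.087815.
d = 0.370224 + 0.087815 = 0.458039.
Under a molecular clock d = 2μt, so t = d/(2μ) = 0.458039 / (2 × 3.6 × 10^-9) = 63.62 million years.

63.62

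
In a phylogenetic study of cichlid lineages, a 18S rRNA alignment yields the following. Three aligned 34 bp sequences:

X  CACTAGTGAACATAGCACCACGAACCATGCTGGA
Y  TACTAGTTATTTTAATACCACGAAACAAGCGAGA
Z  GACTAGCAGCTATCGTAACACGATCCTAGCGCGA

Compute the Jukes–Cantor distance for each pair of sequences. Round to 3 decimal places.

X–Y: 11/34 sites differ → p ≈ 0.323529, d = −0.75 ln(1 − 0.431372) = 0.423397 ≈ 0.423.
X–Z: 14/34 sites differ → p ≈ 0.411765, d = −0.75 ln(1 − 0.54902) = 0.597249 ≈ 0.597.
Y–Z: 13/34 sites differ → p ≈ 0.382353, d = −0.75 ln(1 − 0.509804) = 0.534712 ≈ 0.535.

d(X,Y) = 0.423, d(X,Z) = 0.597, d(Y,Z) = 0.535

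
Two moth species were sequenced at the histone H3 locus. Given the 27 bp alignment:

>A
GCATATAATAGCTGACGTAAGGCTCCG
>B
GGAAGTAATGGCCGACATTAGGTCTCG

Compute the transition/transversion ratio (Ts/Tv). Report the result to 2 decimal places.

Transitions are A↔G and C↔T; transversions are all other mismatches.
Transitions: 7. Transversions: 3.
R = 7/3 = 2.333333… ≈ 2.33 (to 2 d.p.).

2.33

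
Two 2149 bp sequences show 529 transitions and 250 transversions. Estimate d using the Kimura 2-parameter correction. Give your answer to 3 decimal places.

0.535

P = 529/2149 ≈ 0.246161 and Q = 250/2149 ≈ 0.116333.
Under the Kimura two-parameter model, d = −½ ln(1 − 2P − Q) − ¼ ln(1 − 2Q).
1 − 2P − Q = 0.391345, giving −½ ln(0.391345) = 0.469083.
1 − 2Q = 0.767334, giving −¼ ln(0.767334) = 0.066208.
d = 0.469083 + 0.066208 = 0.535291.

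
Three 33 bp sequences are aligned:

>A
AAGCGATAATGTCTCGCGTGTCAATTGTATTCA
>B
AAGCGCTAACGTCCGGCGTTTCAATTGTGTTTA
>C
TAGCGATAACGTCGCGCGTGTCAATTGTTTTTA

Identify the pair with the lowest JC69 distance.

A–B: 7/33 differ, p = 0.212, d = 0.249.
A–C: 5/33 differ, p = 0.152, d = 0.169.
B–C: 6/33 differ, p = 0.182, d = 0.208.
The smallest distance is between A and C.

A and C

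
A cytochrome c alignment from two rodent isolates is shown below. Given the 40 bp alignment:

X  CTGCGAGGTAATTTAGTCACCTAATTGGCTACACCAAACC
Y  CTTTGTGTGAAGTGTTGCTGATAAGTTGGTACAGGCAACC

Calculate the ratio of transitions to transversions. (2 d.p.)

Transitions are A↔G and C↔T; transversions are all other mismatches.
Transitions: 1. Transversions: 18.
R = 1/18 = 0.055555… ≈ 0.06 (to 2 d.p.).

0.06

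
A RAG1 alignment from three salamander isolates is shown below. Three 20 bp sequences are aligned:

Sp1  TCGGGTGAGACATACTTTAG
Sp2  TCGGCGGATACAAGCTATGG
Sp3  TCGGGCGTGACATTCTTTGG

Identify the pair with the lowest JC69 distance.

Sp1–Sp2: 7/20 differ, p = 0.350, d = 0.471.
Sp1–Sp3: 4/20 differ, p = 0.200, d = 0.233.
Sp2–Sp3: 7/20 differ, p = 0.350, d = 0.471.
The smallest distance is between Sp1 and Sp3.

Sp1 and Sp3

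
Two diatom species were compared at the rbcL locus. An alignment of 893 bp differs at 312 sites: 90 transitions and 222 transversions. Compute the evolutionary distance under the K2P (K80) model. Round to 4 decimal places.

0.4710

P = 90/893 ≈ 0.100784 and Q = 222/893 ≈ 0.2486.
Under the Kimura two-parameter model, d = −½ ln(1 − 2P − Q) − ¼ ln(1 − 2Q).
1 − 2P − Q = 0.549832, giving −½ ln(0.549832) = 0.299071.
1 − 2Q = 0.5028, giving −¼ ln(0.5028) = 0.171891.
d = 0.299071 + 0.171891 = 0.470962.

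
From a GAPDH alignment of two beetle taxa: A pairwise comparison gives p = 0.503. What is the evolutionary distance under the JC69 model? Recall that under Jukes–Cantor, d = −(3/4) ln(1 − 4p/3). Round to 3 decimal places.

d = −(3/4) ln(1 − 4p/3) = −0.75 ln(1 − 0.670667) = −0.75 ln(0.329333)
  = −0.75 × (-1.110686) = 0.833015 substitutions/site.

0.833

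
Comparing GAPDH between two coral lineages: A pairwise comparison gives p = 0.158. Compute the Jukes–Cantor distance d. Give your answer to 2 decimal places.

d = −(3/4) ln(1 − 4p/3) = −0.75 ln(1 − 0.210667) = −0.75 ln(0.789333)
  = −0.75 × (-0.236567) = 0.177425 substitutions/site.

0.18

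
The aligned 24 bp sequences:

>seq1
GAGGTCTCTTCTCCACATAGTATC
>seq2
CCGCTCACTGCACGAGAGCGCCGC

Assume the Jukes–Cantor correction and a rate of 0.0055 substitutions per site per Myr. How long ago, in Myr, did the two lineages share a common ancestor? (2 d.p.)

The sequences differ at 13 of 24 sites, so p = 13/24 ≈ 0.541667.
d = −(3/4) ln(1 − 4p/3) = −0.75 ln(1 − 0.722223) = −0.75 ln(0.277777)
  = −0.75 × (-1.280937) = 0.960703 substitutions/site.
Under a molecular clock d = 2μt, so t = d/(2μ) = 0.960703 / (2 × 0.0055) = 87.34 Myr.

87.34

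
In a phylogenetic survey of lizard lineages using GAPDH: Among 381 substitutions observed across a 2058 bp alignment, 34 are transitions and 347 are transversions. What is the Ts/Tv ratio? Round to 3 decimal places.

R = 34/347 = 0.097982… ≈ 0.098 (to 3 d.p.).

0.098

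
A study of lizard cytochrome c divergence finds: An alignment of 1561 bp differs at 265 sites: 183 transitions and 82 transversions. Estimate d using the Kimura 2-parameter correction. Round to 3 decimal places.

0.197

P = 183/1561 ≈ 0.117233 and Q = 82/1561 ≈ 0.05253.
Under the Kimura two-parameter model, d = −½ ln(1 − 2P − Q) − ¼ ln(1 − 2Q).
1 − 2P − Q = 0.713004, giving −½ ln(0.713004) = 0.169134.
1 − 2Q = 0.89494, giving −¼ ln(0.89494) = 0.027750.
d = 0.169134 + 0.027750 = 0.196884.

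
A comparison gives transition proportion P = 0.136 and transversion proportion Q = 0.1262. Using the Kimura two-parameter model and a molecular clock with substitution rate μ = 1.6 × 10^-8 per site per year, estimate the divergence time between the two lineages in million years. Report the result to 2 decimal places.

Under the Kimura two-parameter model, d = −½ ln(1 − 2P − Q) − ¼ ln(1 − 2Q).
1 − 2P − Q = 0.6018, giving −½ ln(0.6018) = 0.253915.
1 − 2Q = 0.7476, giving −¼ ln(0.7476) = 0.072722.
d = 0.253915 + 0.072722 = 0.326637.
Under a molecular clock d = 2μt, so t = d/(2μ) = 0.326637 / (2 × 1.6 × 10^-8) = 10.21 million years.

10.21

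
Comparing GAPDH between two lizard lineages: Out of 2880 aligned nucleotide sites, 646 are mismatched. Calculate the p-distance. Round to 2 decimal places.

0.22

p = 646/2880 = 0.224305… ≈ 0.22 (to 2 d.p.).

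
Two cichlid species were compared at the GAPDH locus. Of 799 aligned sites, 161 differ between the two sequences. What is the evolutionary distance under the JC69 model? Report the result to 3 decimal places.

p = 161/799 ≈ 0.201502.
d = −(3/4) ln(1 − 4p/3) = −0.75 ln(1 − 0.268669) = −0.75 ln(0.731331)
  = −0.75 × (-0.312889) = 0.234667 substitutions/site.

0.235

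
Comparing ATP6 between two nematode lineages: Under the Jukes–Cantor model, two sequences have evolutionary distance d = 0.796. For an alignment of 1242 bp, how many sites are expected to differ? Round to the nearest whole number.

Invert JC69: p = (3/4)(1 − e^(−4d/3)) = 0.75 × (1 − e^(-1.061333)) = 0.75 × (1 − 0.345994) = 0.490505.
Expected differing sites = pL ≈ 0.490505 × 1242 = 609.20721 ≈ 609.

609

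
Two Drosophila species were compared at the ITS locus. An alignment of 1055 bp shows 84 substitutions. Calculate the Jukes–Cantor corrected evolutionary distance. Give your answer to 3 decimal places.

p = 84/1055 ≈ 0.079621.
d = −(3/4) ln(1 − 4p/3) = −0.75 ln(1 − 0.106161) = −0.75 ln(0.893839)
  = −0.75 × (-0.112230) = 0.084173 substitutions/site.

0.084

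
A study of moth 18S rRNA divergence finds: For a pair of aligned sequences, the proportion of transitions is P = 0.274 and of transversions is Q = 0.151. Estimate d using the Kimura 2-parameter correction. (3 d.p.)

Under the Kimura two-parameter model, d = −½ ln(1 − 2P − Q) − ¼ ln(1 − 2Q).
1 − 2P − Q = 0.301, giving −½ ln(0.301) = 0.600323.
1 − 2Q = 0.698, giving −¼ ln(0.698) = 0.089884.
d = 0.600323 + 0.089884 = 0.690207.

0.690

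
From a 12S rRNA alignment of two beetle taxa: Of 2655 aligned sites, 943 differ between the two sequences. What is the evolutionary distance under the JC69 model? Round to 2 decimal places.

p = 943/2655 ≈ 0.355179.
d = −(3/4) ln(1 − 4p/3) = −0.75 ln(1 − 0.473572) = −0.75 ln(0.526428)
  = −0.75 × (-0.641641) = 0.481231 substitutions/site.

0.48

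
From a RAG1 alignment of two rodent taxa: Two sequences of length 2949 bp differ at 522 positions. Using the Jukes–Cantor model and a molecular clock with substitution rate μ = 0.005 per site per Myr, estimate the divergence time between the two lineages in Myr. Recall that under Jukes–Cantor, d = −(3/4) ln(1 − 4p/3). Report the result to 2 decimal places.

20.19

p = 522/2949 ≈ 0.177009.
d = −(3/4) ln(1 − 4p/3) = −0.75 ln(1 − 0.236012) = −0.75 ln(0.763988)
  = −0.75 × (-0.269203) = 0.201902 substitutions/site.
Under a molecular clock d = 2μt, so t = d/(2μ) = 0.201902 / (2 × 0.005) = 20.19 Myr.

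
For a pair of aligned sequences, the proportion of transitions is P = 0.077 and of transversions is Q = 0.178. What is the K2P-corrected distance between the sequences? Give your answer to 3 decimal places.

0.312

Under the Kimura two-parameter model, d = −½ ln(1 − 2P − Q) − ¼ ln(1 − 2Q).
1 − 2P − Q = 0.668, giving −½ ln(0.668) = 0.201734.
1 − 2Q = 0.644, giving −¼ ln(0.644) = 0.110014.
d = 0.201734 + 0.110014 = 0.311748.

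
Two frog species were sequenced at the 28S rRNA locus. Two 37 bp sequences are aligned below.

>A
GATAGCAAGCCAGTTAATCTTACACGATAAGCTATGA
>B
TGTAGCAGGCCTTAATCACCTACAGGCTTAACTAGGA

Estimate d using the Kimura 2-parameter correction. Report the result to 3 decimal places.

Of 37 sites, 4 differences are transitions and 12 are transversions, so P = 4/37 ≈ 0.108108 and Q = 12/37 ≈ 0.324324.
Under the Kimura two-parameter model, d = −½ ln(1 − 2P − Q) − ¼ ln(1 − 2Q).
1 − 2P − Q = 0.45946, giving −½ ln(0.45946) = 0.388852.
1 − 2Q = 0.351352, giving −¼ ln(0.351352) = 0.261492.
d = 0.388852 + 0.261492 = 0.650344.

0.650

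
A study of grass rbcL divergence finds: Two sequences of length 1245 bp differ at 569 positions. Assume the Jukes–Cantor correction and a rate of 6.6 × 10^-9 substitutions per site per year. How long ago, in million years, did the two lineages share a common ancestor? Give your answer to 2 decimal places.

53.41

p = 569/1245 ≈ 0.457028.
d = −(3/4) ln(1 − 4p/3) = −0.75 ln(1 − 0.609371) = −0.75 ln(0.390629)
  = −0.75 × (-0.939997) = 0.704998 substitutions/site.
Under a molecular clock d = 2μt, so t = d/(2μ) = 0.704998 / (2 × 6.6 × 10^-9) = 53.41 million years.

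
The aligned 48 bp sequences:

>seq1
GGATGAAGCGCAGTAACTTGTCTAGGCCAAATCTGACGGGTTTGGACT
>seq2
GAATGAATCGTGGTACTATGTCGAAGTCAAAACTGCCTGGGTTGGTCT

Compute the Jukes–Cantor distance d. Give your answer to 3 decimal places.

0.404

The sequences differ at 15 of 48 sites, so p = 15/48 = 0.3125.
d = −(3/4) ln(1 − 4p/3) = −0.75 ln(1 − 0.416667) = −0.75 ln(0.583333)
  = −0.75 × (-0.538997) = 0.404248 substitutions/site.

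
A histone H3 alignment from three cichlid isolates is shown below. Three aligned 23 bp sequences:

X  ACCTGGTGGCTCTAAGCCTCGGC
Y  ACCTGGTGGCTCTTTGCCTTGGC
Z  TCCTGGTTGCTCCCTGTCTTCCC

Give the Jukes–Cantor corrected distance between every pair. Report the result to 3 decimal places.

X–Y: 3/23 sites differ → p ≈ 0.130435, d = −0.75 ln(1 − 0.173913) = 0.143291 ≈ 0.143.
X–Z: 9/23 sites differ → p ≈ 0.391304, d = −0.75 ln(1 − 0.521739) = 0.553199 ≈ 0.553.
Y–Z: 7/23 sites differ → p ≈ 0.304348, d = −0.75 ln(1 − 0.405797) = 0.390401 ≈ 0.390.

d(X,Y) = 0.143, d(X,Z) = 0.553, d(Y,Z) = 0.390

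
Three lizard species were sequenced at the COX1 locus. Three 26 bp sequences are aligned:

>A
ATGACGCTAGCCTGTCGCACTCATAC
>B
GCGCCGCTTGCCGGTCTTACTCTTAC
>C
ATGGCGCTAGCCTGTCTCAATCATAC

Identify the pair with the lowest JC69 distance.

A–B: 8/26 differ, p = 0.308, d = 0.396.
A–C: 3/26 differ, p = 0.115, d = 0.125.
B–C: 8/26 differ, p = 0.308, d = 0.396.
The smallest distance is between A and C.

A and C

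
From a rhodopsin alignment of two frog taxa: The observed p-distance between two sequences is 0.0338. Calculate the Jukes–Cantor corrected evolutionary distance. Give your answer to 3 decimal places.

d = −(3/4) ln(1 − 4p/3) = −0.75 ln(1 − 0.045067) = −0.75 ln(0.954933)
  = −0.75 × (-0.046114) = 0.034586 substitutions/site.

0.035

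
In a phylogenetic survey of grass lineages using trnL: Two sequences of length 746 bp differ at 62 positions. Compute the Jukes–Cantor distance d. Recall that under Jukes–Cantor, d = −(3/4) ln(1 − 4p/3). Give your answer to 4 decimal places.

0.0881

p = 62/746 ≈ 0.08311.
d = −(3/4) ln(1 − 4p/3) = −0.75 ln(1 − 0.110813) = −0.75 ln(0.889187)
  = −0.75 × (-0.117448) = 0.088086 substitutions/site.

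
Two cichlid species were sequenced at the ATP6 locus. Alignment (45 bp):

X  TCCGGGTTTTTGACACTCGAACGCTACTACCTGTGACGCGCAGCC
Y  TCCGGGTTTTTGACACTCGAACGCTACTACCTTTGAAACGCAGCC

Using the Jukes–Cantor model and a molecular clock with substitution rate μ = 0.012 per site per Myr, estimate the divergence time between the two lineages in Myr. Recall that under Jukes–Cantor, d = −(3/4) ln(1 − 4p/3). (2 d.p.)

The sequences differ at 3 of 45 sites (33, 37, 38), so p = 3/45 ≈ 0.066667.
d = −(3/4) ln(1 − 4p/3) = −0.75 ln(1 − 0.088889) = −0.75 ln(0.911111)
  = −0.75 × (-0.093091) = 0.069818 substitutions/site.
Under a molecular clock d = 2μt, so t = d/(2μ) = 0.069818 / (2 × 0.012) = 2.91 Myr.

2.91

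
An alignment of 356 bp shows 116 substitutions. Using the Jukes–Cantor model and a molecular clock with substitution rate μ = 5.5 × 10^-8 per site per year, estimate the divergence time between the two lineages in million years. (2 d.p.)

p = 116/356 ≈ 0.325843.
d = −(3/4) ln(1 − 4p/3) = −0.75 ln(1 − 0.434457) = −0.75 ln(0.565543)
  = −0.75 × (-0.569969) = 0.427477 substitutions/site.
Under a molecular clock d = 2μt, so t = d/(2μ) = 0.427477 / (2 × 5.5 × 10^-8) = 3.89 million years.

3.89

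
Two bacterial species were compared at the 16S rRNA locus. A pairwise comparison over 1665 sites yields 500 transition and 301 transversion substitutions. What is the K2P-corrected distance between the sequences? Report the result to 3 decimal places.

0.872

P = 500/1665 ≈ 0.3003 and Q = 301/1665 ≈ 0.180781.
Under the Kimura two-parameter model, d = −½ ln(1 − 2P − Q) − ¼ ln(1 − 2Q).
1 − 2P − Q = 0.218619, giving −½ ln(0.218619) = 0.760212.
1 − 2Q = 0.638438, giving −¼ ln(0.638438) = 0.112183.
d = 0.760212 + 0.112183 = 0.872395.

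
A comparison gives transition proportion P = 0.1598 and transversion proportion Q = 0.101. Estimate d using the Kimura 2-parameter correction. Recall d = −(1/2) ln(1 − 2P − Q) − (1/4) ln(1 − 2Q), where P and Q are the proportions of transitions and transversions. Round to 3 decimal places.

0.329

Under the Kimura two-parameter model, d = −½ ln(1 − 2P − Q) − ¼ ln(1 − 2Q).
1 − 2P − Q = 0.5794, giving −½ ln(0.5794) = 0.272881.
1 − 2Q = 0.798, giving −¼ ln(0.798) = 0.056412.
d = 0.272881 + 0.056412 = 0.329293.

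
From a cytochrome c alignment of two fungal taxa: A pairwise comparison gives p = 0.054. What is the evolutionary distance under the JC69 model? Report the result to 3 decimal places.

d = −(3/4) ln(1 − 4p/3) = −0.75 ln(1 − 0.072) = −0.75 ln(0.928)
  = −0.75 × (-0.074724) = 0.056043 substitutions/site.

0.056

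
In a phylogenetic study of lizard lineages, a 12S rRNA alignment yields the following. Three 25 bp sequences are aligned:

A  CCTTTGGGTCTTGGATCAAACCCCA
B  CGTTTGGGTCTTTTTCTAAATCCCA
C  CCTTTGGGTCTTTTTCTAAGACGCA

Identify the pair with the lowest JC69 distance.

A–B: 7/25 differ, p = 0.280, d = 0.351.
A–C: 8/25 differ, p = 0.320, d = 0.417.
B–C: 4/25 differ, p = 0.160, d = 0.180.
The smallest distance is between B and C.

B and C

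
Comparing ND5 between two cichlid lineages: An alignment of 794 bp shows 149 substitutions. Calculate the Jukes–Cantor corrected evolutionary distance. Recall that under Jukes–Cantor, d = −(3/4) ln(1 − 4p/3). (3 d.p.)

0.216

p = 149/794 ≈ 0.187657.
d = −(3/4) ln(1 − 4p/3) = −0.75 ln(1 − 0.250209) = −0.75 ln(0.749791)
  = −0.75 × (-0.287961) = 0.215971 substitutions/site.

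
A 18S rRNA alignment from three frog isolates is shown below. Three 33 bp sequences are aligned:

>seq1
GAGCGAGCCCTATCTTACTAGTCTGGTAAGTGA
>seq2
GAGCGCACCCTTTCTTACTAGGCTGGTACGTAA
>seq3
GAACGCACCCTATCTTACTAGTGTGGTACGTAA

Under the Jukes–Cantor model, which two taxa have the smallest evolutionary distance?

seq2 and seq3

seq1–seq2: 6/33 differ, p = 0.182, d = 0.208.
seq1–seq3: 6/33 differ, p = 0.182, d = 0.208.
seq2–seq3: 4/33 differ, p = 0.121, d = 0.132.
The smallest distance is between seq2 and seq3.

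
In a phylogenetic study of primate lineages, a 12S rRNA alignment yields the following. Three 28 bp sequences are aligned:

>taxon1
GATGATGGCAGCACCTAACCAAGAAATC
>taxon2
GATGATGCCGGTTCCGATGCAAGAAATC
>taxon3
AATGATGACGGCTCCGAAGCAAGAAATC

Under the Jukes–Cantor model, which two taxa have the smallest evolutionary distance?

taxon2 and taxon3

taxon1–taxon2: 7/28 differ, p = 0.250, d = 0.304.
taxon1–taxon3: 6/28 differ, p = 0.214, d = 0.252.
taxon2–taxon3: 4/28 differ, p = 0.143, d = 0.158.
The smallest distance is between taxon2 and taxon3.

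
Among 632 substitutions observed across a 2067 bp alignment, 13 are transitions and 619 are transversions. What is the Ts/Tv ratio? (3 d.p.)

0.021

R = 13/619 = 0.021001… ≈ 0.021 (to 3 d.p.).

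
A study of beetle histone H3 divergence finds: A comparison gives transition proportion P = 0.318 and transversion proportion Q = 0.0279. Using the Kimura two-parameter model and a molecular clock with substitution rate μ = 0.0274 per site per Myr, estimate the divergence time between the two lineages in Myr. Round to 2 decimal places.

Under the Kimura two-parameter model, d = −½ ln(1 − 2P − Q) − ¼ ln(1 − 2Q).
1 − 2P − Q = 0.3361, giving −½ ln(0.3361) = 0.545173.
1 − 2Q = 0.9442, giving −¼ ln(0.9442) = 0.014354.
d = 0.545173 + 0.014354 = 0.559527.
Under a molecular clock d = 2μt, so t = d/(2μ) = 0.559527 / (2 × 0.0274) = 10.21 Myr.

10.21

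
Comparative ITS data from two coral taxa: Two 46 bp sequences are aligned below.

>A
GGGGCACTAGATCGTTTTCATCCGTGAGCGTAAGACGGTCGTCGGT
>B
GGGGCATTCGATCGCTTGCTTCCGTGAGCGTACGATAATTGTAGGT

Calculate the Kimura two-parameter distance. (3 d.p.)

Of 46 sites, 6 differences are transitions and 5 are transversions, so P = 6/46 ≈ 0.130435 and Q = 5/46 ≈ 0.108696.
Under the Kimura two-parameter model, d = −½ ln(1 − 2P − Q) − ¼ ln(1 − 2Q).
1 − 2P − Q = 0.630434, giving −½ ln(0.630434) = 0.230673.
1 − 2Q = 0.782608, giving −¼ ln(0.782608) = 0.061281.
d = 0.230673 + 0.061281 = 0.291954.

0.292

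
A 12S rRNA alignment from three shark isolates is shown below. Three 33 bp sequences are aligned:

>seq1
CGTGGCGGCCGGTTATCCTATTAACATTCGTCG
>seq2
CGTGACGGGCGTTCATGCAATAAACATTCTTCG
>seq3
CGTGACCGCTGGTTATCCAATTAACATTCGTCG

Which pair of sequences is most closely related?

seq1 and seq3

seq1–seq2: 8/33 differ, p = 0.242, d = 0.293.
seq1–seq3: 4/33 differ, p = 0.121, d = 0.132.
seq2–seq3: 8/33 differ, p = 0.242, d = 0.293.
The smallest distance is between seq1 and seq3.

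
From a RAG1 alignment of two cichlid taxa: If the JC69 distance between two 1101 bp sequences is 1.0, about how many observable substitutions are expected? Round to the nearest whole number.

Invert JC69: p = (3/4)(1 − e^(−4d/3)) = 0.75 × (1 − e^(-1.333333)) = 0.75 × (1 − 0.263597) = 0.552302.
Expected differing sites = pL ≈ 0.552302 × 1101 = 608.084502 ≈ 608.

608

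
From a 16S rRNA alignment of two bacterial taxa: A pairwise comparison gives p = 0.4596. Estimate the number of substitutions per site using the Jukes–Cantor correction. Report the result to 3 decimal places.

d = −(3/4) ln(1 − 4p/3) = −0.75 ln(1 − 0.6128) = −0.75 ln(0.3872)
  = −0.75 × (-0.948814) = 0.711611 substitutions/site.

0.712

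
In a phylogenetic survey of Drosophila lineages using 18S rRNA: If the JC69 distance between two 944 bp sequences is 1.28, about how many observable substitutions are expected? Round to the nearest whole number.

Invert JC69: p = (3/4)(1 − e^(−4d/3)) = 0.75 × (1 − e^(-1.706667)) = 0.75 × (1 − 0.181470) = 0.613898.
Expected differing sites = pL ≈ 0.613898 × 944 = 579.519712 ≈ 580.

580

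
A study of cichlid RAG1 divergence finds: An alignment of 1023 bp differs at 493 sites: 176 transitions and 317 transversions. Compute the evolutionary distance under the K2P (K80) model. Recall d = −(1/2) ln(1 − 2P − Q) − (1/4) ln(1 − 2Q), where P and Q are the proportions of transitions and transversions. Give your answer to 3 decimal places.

0.772

P = 176/1023 ≈ 0.172043 and Q = 317/1023 ≈ 0.309873.
Under the Kimura two-parameter model, d = −½ ln(1 − 2P − Q) − ¼ ln(1 − 2Q).
1 − 2P − Q = 0.346041, giving −½ ln(0.346041) = 0.530599.
1 − 2Q = 0.380254, giving −¼ ln(0.380254) = 0.241729.
d = 0.530599 + 0.241729 = 0.772328.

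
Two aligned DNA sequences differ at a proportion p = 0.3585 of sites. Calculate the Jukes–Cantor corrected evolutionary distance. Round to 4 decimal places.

0.4876

d = −(3/4) ln(1 − 4p/3) = −0.75 ln(1 − 0.478) = −0.75 ln(0.522)
  = −0.75 × (-0.650088) = 0.487566 substitutions/site.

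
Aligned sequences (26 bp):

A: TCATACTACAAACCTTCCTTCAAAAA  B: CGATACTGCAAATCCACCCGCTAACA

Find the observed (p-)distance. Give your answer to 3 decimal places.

The sequences differ at 10 of 26 positions (sites 1, 2, 8, 13, 15, 16, 19, 20, 22, 25).
p = 10/26 = 0.384615… ≈ 0.385 (to 3 d.p.).

0.385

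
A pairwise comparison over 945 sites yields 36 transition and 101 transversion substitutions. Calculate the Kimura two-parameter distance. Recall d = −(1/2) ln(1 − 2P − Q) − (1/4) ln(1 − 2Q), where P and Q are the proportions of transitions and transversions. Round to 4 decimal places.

P = 36/945 ≈ 0.038095 and Q = 101/945 ≈ 0.106878.
Under the Kimura two-parameter model, d = −½ ln(1 − 2P − Q) − ¼ ln(1 − 2Q).
1 − 2P − Q = 0.816932, giving −½ ln(0.816932) = 0.101100.
1 − 2Q = 0.786244, giving −¼ ln(0.786244) = 0.060122.
d = 0.101100 + 0.060122 = 0.161222.

0.1612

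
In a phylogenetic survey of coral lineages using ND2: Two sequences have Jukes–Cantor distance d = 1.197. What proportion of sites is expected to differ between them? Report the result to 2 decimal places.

p = (3/4)(1 − e^(−4d/3)) = 0.75 × (1 − e^(-1.596)) = 0.75 × (1 − 0.202706) = 0.597971.

0.60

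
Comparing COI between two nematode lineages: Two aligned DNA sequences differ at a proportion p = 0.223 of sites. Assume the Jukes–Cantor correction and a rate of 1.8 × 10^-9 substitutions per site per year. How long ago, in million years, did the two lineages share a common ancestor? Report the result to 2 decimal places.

73.52

d = −(3/4) ln(1 − 4p/3) = −0.75 ln(1 − 0.297333) = −0.75 ln(0.702667)
  = −0.75 × (-0.352872) = 0.264654 substitutions/site.
Under a molecular clock d = 2μt, so t = d/(2μ) = 0.264654 / (2 × 1.8 × 10^-9) = 73.52 million years.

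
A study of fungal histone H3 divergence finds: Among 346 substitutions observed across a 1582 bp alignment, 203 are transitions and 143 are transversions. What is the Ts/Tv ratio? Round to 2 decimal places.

1.42

R = 203/143 = 1.419580… ≈ 1.42 (to 2 d.p.).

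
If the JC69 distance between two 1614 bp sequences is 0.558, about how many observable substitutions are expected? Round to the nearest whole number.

Invert JC69: p = (3/4)(1 − e^(−4d/3)) = 0.75 × (1 − e^(-0.744)) = 0.75 × (1 − 0.475209) = 0.393593.
Expected differing sites = pL ≈ 0.393593 × 1614 = 635.259102 ≈ 635.

635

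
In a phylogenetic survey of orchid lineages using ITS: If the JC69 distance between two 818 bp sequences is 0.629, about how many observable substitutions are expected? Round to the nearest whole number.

Invert JC69: p = (3/4)(1 − e^(−4d/3)) = 0.75 × (1 − e^(-0.838667)) = 0.75 × (1 − 0.432286) = 0.425786.
Expected differing sites = pL ≈ 0.425786 × 818 = 348.292948 ≈ 348.

348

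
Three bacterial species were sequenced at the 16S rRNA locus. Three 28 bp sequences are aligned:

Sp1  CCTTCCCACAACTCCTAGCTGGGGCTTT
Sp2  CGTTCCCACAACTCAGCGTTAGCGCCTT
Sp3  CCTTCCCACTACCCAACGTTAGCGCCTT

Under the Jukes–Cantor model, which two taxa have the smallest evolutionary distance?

Sp2 and Sp3

Sp1–Sp2: 8/28 differ, p = 0.286, d = 0.360.
Sp1–Sp3: 9/28 differ, p = 0.321, d = 0.420.
Sp2–Sp3: 4/28 differ, p = 0.143, d = 0.158.
The smallest distance is between Sp2 and Sp3.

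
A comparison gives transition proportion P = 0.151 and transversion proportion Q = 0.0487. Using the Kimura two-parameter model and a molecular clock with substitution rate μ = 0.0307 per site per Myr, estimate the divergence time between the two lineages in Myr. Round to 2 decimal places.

3.93

Under the Kimura two-parameter model, d = −½ ln(1 − 2P − Q) − ¼ ln(1 − 2Q).
1 − 2P − Q = 0.6493, giving −½ ln(0.6493) = 0.215930.
1 − 2Q = 0.9026, giving −¼ ln(0.9026) = 0.025619.
d = 0.215930 + 0.025619 = 0.241549.
Under a molecular clock d = 2μt, so t = d/(2μ) = 0.241549 / (2 × 0.0307) = 3.93 Myr.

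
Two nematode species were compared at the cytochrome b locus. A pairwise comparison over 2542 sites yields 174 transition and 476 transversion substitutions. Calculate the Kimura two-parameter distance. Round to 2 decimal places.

P = 174/2542 ≈ 0.06845 and Q = 476/2542 ≈ 0.187254.
Under the Kimura two-parameter model, d = −½ ln(1 − 2P − Q) − ¼ ln(1 − 2Q).
1 − 2P − Q = 0.675846, giving −½ ln(0.675846) = 0.195895.
1 − 2Q = 0.625492, giving −¼ ln(0.625492) = 0.117304.
d = 0.195895 + 0.117304 = 0.313199.

0.31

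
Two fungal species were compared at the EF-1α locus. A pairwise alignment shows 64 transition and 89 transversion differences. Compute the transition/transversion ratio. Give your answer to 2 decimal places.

0.72

R = 64/89 = 0.719101… ≈ 0.72 (to 2 d.p.).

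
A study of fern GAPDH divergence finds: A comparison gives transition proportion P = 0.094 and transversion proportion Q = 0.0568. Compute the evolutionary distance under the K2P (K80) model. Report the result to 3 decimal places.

0.171

Under the Kimura two-parameter model, d = −½ ln(1 − 2P − Q) − ¼ ln(1 − 2Q).
1 − 2P − Q = 0.7552, giving −½ ln(0.7552) = 0.140386.
1 − 2Q = 0.8864, giving −¼ ln(0.8864) = 0.030147.
d = 0.140386 + 0.030147 = 0.170533.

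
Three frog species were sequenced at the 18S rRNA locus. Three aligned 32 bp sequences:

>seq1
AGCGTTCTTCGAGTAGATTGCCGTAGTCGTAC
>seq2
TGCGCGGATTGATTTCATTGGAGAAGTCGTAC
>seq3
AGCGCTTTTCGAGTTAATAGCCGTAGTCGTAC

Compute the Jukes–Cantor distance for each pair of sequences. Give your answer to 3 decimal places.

d(seq1,seq2) = 0.520, d(seq1,seq3) = 0.175, d(seq2,seq3) = 0.460

seq1–seq2: 12/32 sites differ → p = 0.375, d = −0.75 ln(1 − 0.5) = 0.519860 ≈ 0.520.
seq1–seq3: 5/32 sites differ → p = 0.15625, d = −0.75 ln(1 − 0.208333) = 0.175211 ≈ 0.175.
seq2–seq3: 11/32 sites differ → p = 0.34375, d = −0.75 ln(1 − 0.458333) = 0.459828 ≈ 0.460.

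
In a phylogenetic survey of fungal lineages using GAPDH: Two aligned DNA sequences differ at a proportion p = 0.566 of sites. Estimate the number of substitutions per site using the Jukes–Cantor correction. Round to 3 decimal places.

d = −(3/4) ln(1 − 4p/3) = −0.75 ln(1 − 0.754667) = −0.75 ln(0.245333)
  = −0.75 × (-1.405139) = 1.053854 substitutions/site.

1.054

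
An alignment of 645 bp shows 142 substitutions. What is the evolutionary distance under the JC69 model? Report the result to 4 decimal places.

p = 142/645 ≈ 0.220155.
d = −(3/4) ln(1 − 4p/3) = −0.75 ln(1 − 0.29354) = −0.75 ln(0.70646)
  = −0.75 × (-0.347489) = 0.260617 substitutions/site.

0.2606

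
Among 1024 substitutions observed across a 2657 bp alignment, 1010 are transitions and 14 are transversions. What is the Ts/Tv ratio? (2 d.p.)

72.14

R = 1010/14 = 72.142857… ≈ 72.14 (to 2 d.p.).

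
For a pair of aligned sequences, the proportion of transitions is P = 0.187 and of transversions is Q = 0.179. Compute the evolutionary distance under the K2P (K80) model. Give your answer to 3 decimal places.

0.513

Under the Kimura two-parameter model, d = −½ ln(1 − 2P − Q) − ¼ ln(1 − 2Q).
1 − 2P − Q = 0.447, giving −½ ln(0.447) = 0.402598.
1 − 2Q = 0.642, giving −¼ ln(0.642) = 0.110792.
d = 0.402598 + 0.110792 = 0.513390.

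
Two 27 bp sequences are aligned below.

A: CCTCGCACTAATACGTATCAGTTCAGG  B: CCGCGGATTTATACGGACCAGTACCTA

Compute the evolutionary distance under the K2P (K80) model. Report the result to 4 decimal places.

0.5111

Of 27 sites, 3 differences are transitions and 7 are transversions, so P = 3/27 ≈ 0.111111 and Q = 7/27 ≈ 0.259259.
Under the Kimura two-parameter model, d = −½ ln(1 − 2P − Q) − ¼ ln(1 − 2Q).
1 − 2P − Q = 0.518519, giving −½ ln(0.518519) = 0.328389.
1 − 2Q = 0.481482, giving −¼ ln(0.481482) = 0.182722.
d = 0.328389 + 0.182722 = 0.511111.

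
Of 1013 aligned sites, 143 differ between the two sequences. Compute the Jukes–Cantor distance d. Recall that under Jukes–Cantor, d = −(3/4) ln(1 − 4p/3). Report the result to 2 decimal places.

p = 143/1013 ≈ 0.141165.
d = −(3/4) ln(1 − 4p/3) = −0.75 ln(1 − 0.18822) = −0.75 ln(0.81178)
  = −0.75 × (-0.208526) = 0.156395 substitutions/site.

0.16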